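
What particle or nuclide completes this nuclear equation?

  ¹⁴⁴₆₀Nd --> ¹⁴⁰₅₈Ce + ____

Conserve mass number: 144 = 140 + A, so A = 4.
Conserve atomic number: 60 = 58 + Z, so Z = 2.
A = 4 and Z = 2 is ⁴₂He — an alpha particle.

alpha particle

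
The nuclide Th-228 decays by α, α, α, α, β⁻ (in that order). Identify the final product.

Bi-212

Start: (A, Z) = (228, 90).
After α: (224, 88).
After α: (220, 86).
After α: (216, 84).
After α: (212, 82).
After β⁻: (212, 83).
Z = 83 is bismuth.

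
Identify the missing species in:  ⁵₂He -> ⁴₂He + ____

neutron

Conserve mass number: 5 = 4 + A, so A = 1.
Conserve atomic number: 2 = 2 + Z, so Z = 0.
A = 1 and Z = 0 is ¹₀n — a neutron.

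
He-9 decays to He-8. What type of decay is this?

ΔA = 8 − 9 = -1; ΔZ = 2 − 2 = +0.
A drops by 1 with Z unchanged — a neutron was emitted.

neutron emission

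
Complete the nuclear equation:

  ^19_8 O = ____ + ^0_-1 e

Conserve mass number: 19 = A + 0, so A = 19.
Conserve atomic number: 8 = Z − 1, so Z = 9.
Z = 9 is fluorine, so the species is ^19_9 F.

F-19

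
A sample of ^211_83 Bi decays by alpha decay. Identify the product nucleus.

Tl-207

Alpha decay: mass number changes by -4, atomic number by -2.
A: 211 − 4 = 207; Z: 83 − 2 = 81.
Z = 81 is thallium, so the daughter is ^207_81 Tl.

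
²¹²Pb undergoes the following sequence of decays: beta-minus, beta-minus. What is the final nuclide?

Po-212

Start: (A, Z) = (212, 82).
After β⁻: (212, 83).
After β⁻: (212, 84).
Z = 84 is polonium.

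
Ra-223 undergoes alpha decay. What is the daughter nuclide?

Rn-219

Alpha decay: mass number changes by -4, atomic number by -2.
A: 223 − 4 = 219; Z: 88 − 2 = 86.
Z = 86 is radon, so the daughter is Rn-219.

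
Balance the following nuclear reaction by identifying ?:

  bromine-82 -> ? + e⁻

Kr-82

Conserve mass number: 82 = A + 0, so A = 82.
Conserve atomic number: 35 = Z − 1, so Z = 36.
Z = 36 is krypton, so the species is krypton-82.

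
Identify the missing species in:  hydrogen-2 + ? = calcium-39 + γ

Conserve mass number: 2 + A = 39 + 0, so A = 37.
Conserve atomic number: 1 + Z = 20 + 0, so Z = 19.
Z = 19 is potassium, so the species is potassium-37.

K-37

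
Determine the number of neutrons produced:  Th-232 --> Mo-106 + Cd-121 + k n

5

Conserve mass number: 232 = 106 + 121 + k, so k = 232 − 227 = 5.
Check atomic number: 90 = 42 + 48 + 0 = 90. ✓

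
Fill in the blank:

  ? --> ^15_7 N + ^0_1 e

Conserve mass number: A = 15 + 0, so A = 15.
Conserve atomic number: Z = 7 + 1, so Z = 8.
Z = 8 is oxygen, so the species is ^15_8 O.

O-15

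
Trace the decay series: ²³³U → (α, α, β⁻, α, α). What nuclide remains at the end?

At-217

Start: (A, Z) = (233, 92).
After α: (229, 90).
After α: (225, 88).
After β⁻: (225, 89).
After α: (221, 87).
After α: (217, 85).
Z = 85 is astatine.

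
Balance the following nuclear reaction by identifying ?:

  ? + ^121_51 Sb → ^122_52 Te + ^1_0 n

deuteron

Conserve mass number: A + 121 = 122 + 1, so A = 2.
Conserve atomic number: Z + 51 = 52 + 0, so Z = 1.
A = 2 and Z = 1 is ^2_1 H — a deuteron.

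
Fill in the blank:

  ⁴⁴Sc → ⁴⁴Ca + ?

Conserve mass number: 44 = 44 + A, so A = 0.
Conserve atomic number: 21 = 20 + Z, so Z = 1.
A = 0 and Z = 1 is e⁺ — a positron.

positron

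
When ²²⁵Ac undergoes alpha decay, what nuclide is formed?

Alpha decay: mass number changes by -4, atomic number by -2.
A: 225 − 4 = 221; Z: 89 − 2 = 87.
Z = 87 is francium, so the daughter is ²²¹Fr.

Fr-221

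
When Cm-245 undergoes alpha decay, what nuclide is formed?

Alpha decay: mass number changes by -4, atomic number by -2.
A: 245 − 4 = 241; Z: 96 − 2 = 94.
Z = 94 is plutonium, so the daughter is Pu-241.

Pu-241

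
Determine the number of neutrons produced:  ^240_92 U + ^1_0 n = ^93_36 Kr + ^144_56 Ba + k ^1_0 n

4

Conserve mass number: 241 = 93 + 144 + k, so k = 241 − 237 = 4.
Check atomic number: 92 = 36 + 56 + 0 = 92. ✓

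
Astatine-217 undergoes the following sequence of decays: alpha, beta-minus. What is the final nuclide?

Start: (A, Z) = (217, 85).
After α: (213, 83).
After β⁻: (213, 84).
Z = 84 is polonium.

Po-213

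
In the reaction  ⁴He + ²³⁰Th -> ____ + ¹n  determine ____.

U-233

Conserve mass number: 4 + 230 = A + 1, so A = 233.
Conserve atomic number: 2 + 90 = Z + 0, so Z = 92.
Z = 92 is uranium, so the species is ²³³U.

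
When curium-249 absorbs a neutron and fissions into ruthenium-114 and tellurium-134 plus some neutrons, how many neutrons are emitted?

2

Conserve mass number: 250 = 114 + 134 + k, so k = 250 − 248 = 2.
Check atomic number: 96 = 44 + 52 + 0 = 96. ✓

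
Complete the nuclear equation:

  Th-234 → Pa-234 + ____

beta-minus particle

Conserve mass number: 234 = 234 + A, so A = 0.
Conserve atomic number: 90 = 91 + Z, so Z = -1.
A = 0 and Z = -1 is e⁻ — a beta-minus particle.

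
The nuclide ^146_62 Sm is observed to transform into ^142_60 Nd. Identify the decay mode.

ΔA = 142 − 146 = -4; ΔZ = 60 − 62 = -2.
A drops by 4 and Z drops by 2 — the signature of alpha emission.

alpha decay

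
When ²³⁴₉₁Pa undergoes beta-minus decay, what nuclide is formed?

U-234

Beta-minus decay: mass number changes by +0, atomic number by +1.
A: 234 = 234; Z: 91 + 1 = 92.
Z = 92 is uranium, so the daughter is ²³⁴₉₂U.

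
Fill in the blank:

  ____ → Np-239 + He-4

Conserve mass number: A = 239 + 4, so A = 243.
Conserve atomic number: Z = 93 + 2, so Z = 95.
Z = 95 is americium, so the species is Am-243.

Am-243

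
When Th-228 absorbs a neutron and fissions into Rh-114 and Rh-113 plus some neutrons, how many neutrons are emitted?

2

Conserve mass number: 229 = 114 + 113 + k, so k = 229 − 227 = 2.
Check atomic number: 90 = 45 + 45 + 0 = 90. ✓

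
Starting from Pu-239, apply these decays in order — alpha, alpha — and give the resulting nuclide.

Th-231

Start: (A, Z) = (239, 94).
After α: (235, 92).
After α: (231, 90).
Z = 90 is thorium.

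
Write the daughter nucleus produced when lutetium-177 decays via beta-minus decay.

Hf-177

Beta-minus decay: mass number changes by +0, atomic number by +1.
A: 177 = 177; Z: 71 + 1 = 72.
Z = 72 is hafnium, so the daughter is hafnium-177.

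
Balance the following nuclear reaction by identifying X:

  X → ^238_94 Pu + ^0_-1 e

Conserve mass number: A = 238 + 0, so A = 238.
Conserve atomic number: Z = 94 − 1, so Z = 93.
Z = 93 is neptunium, so the species is ^238_93 Np.

Np-238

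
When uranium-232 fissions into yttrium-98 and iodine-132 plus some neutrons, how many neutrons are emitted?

Conserve mass number: 232 = 98 + 132 + k, so k = 232 − 230 = 2.
Check atomic number: 92 = 39 + 53 + 0 = 92. ✓

2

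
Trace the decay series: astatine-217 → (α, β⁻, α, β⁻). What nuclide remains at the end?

Bi-209

Start: (A, Z) = (217, 85).
After α: (213, 83).
After β⁻: (213, 84).
After α: (209, 82).
After β⁻: (209, 83).
Z = 83 is bismuth.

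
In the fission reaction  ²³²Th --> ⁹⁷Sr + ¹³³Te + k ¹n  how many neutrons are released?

Conserve mass number: 232 = 97 + 133 + k, so k = 232 − 230 = 2.
Check atomic number: 90 = 38 + 52 + 0 = 90. ✓

2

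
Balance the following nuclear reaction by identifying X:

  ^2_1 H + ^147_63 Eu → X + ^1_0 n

Gd-148

Conserve mass number: 2 + 147 = A + 1, so A = 148.
Conserve atomic number: 1 + 63 = Z + 0, so Z = 64.
Z = 64 is gadolinium, so the species is ^148_64 Gd.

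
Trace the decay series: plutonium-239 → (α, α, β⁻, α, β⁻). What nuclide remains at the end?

Th-227

Start: (A, Z) = (239, 94).
After α: (235, 92).
After α: (231, 90).
After β⁻: (231, 91).
After α: (227, 89).
After β⁻: (227, 90).
Z = 90 is thorium.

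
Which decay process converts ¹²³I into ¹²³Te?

ΔA = 123 − 123 = 0; ΔZ = 52 − 53 = -1.
A is unchanged and Z drops by 1 — a proton has become a neutron (β⁺ emission or electron capture).

beta-plus decay or electron capture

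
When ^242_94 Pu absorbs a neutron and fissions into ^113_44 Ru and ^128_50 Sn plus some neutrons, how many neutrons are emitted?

Conserve mass number: 243 = 113 + 128 + k, so k = 243 − 241 = 2.
Check atomic number: 94 = 44 + 50 + 0 = 94. ✓

2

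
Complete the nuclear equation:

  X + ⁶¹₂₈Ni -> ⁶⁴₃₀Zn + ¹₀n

Conserve mass number: A + 61 = 64 + 1, so A = 4.
Conserve atomic number: Z + 28 = 30 + 0, so Z = 2.
A = 4 and Z = 2 is ⁴₂He — an alpha particle.

alpha particle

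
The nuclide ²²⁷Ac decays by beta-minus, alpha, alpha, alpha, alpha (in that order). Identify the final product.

Pb-211

Start: (A, Z) = (227, 89).
After β⁻: (227, 90).
After α: (223, 88).
After α: (219, 86).
After α: (215, 84).
After α: (211, 82).
Z = 82 is lead.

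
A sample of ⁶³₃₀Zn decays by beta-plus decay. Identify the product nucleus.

Cu-63

Beta-plus decay: mass number changes by +0, atomic number by -1.
A: 63 = 63; Z: 30 − 1 = 29.
Z = 29 is copper, so the daughter is ⁶³₂₉Cu.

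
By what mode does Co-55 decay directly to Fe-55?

beta-plus decay or electron capture

ΔA = 55 − 55 = 0; ΔZ = 26 − 27 = -1.
A is unchanged and Z drops by 1 — a proton has become a neutron (β⁺ emission or electron capture).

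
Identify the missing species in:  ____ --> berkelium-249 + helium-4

Conserve mass number: A = 249 + 4, so A = 253.
Conserve atomic number: Z = 97 + 2, so Z = 99.
Z = 99 is einsteinium, so the species is einsteinium-253.

Es-253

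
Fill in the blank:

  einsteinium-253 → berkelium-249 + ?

Conserve mass number: 253 = 249 + A, so A = 4.
Conserve atomic number: 99 = 97 + Z, so Z = 2.
A = 4 and Z = 2 is helium-4 — an alpha particle.

alpha particle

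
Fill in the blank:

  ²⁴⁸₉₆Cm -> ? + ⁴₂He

Conserve mass number: 248 = A + 4, so A = 244.
Conserve atomic number: 96 = Z + 2, so Z = 94.
Z = 94 is plutonium, so the species is ²⁴⁴₉₄Pu.

Pu-244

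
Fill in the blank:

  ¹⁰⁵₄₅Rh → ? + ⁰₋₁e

Pd-105

Conserve mass number: 105 = A + 0, so A = 105.
Conserve atomic number: 45 = Z − 1, so Z = 46.
Z = 46 is palladium, so the species is ¹⁰⁵₄₆Pd.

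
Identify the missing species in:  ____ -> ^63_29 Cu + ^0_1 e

Conserve mass number: A = 63 + 0, so A = 63.
Conserve atomic number: Z = 29 + 1, so Z = 30.
Z = 30 is zinc, so the species is ^63_30 Zn.

Zn-63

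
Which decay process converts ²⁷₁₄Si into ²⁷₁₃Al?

beta-plus decay or electron capture

ΔA = 27 − 27 = 0; ΔZ = 13 − 14 = -1.
A is unchanged and Z drops by 1 — a proton has become a neutron (β⁺ emission or electron capture).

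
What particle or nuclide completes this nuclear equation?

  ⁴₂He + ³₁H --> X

Li-7

Conserve mass number: 4 + 3 = A, so A = 7.
Conserve atomic number: 2 + 1 = Z, so Z = 3.
Z = 3 is lithium, so the species is ⁷₃Li.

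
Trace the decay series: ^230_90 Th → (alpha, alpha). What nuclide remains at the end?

Rn-222

Start: (A, Z) = (230, 90).
After α: (226, 88).
After α: (222, 86).
Z = 86 is radon.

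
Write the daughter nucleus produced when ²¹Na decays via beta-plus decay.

Beta-plus decay: mass number changes by +0, atomic number by -1.
A: 21 = 21; Z: 11 − 1 = 10.
Z = 10 is neon, so the daughter is ²¹Ne.

Ne-21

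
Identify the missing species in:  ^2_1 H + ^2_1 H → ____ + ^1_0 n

Conserve mass number: 2 + 2 = A + 1, so A = 3.
Conserve atomic number: 1 + 1 = Z + 0, so Z = 2.
Z = 2 is helium, so the species is ^3_2 He.

He-3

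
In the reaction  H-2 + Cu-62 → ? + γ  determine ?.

Zn-64

Conserve mass number: 2 + 62 = A + 0, so A = 64.
Conserve atomic number: 1 + 29 = Z + 0, so Z = 30.
Z = 30 is zinc, so the species is Zn-64.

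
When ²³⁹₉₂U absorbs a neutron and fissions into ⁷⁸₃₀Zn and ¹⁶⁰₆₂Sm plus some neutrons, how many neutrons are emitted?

2

Conserve mass number: 240 = 78 + 160 + k, so k = 240 − 238 = 2.
Check atomic number: 92 = 30 + 62 + 0 = 92. ✓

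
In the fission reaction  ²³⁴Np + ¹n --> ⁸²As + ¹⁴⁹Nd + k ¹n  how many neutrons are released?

4

Conserve mass number: 235 = 82 + 149 + k, so k = 235 − 231 = 4.
Check atomic number: 93 = 33 + 60 + 0 = 93. ✓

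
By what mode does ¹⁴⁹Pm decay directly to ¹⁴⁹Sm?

ΔA = 149 − 149 = 0; ΔZ = 62 − 61 = +1.
A is unchanged and Z rises by 1 — a neutron has become a proton (β⁻ decay).

beta-minus decay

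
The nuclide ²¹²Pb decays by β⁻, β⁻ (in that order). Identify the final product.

Start: (A, Z) = (212, 82).
After β⁻: (212, 83).
After β⁻: (212, 84).
Z = 84 is polonium.

Po-212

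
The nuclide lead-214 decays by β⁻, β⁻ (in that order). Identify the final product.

Po-214

Start: (A, Z) = (214, 82).
After β⁻: (214, 83).
After β⁻: (214, 84).
Z = 84 is polonium.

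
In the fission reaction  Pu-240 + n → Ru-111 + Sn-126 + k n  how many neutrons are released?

Conserve mass number: 241 = 111 + 126 + k, so k = 241 − 237 = 4.
Check atomic number: 94 = 44 + 50 + 0 = 94. ✓

4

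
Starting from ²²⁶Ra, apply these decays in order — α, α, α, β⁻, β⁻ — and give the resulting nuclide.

Start: (A, Z) = (226, 88).
After α: (222, 86).
After α: (218, 84).
After α: (214, 82).
After β⁻: (214, 83).
After β⁻: (214, 84).
Z = 84 is polonium.

Po-214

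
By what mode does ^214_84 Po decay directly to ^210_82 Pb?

ΔA = 210 − 214 = -4; ΔZ = 82 − 84 = -2.
A drops by 4 and Z drops by 2 — the signature of alpha emission.

alpha decay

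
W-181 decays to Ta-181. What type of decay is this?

ΔA = 181 − 181 = 0; ΔZ = 73 − 74 = -1.
A is unchanged and Z drops by 1 — a proton has become a neutron (β⁺ emission or electron capture).

beta-plus decay or electron capture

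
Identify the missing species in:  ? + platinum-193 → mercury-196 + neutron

Conserve mass number: A + 193 = 196 + 1, so A = 4.
Conserve atomic number: Z + 78 = 80 + 0, so Z = 2.
A = 4 and Z = 2 is helium-4 — an alpha particle.

alpha particle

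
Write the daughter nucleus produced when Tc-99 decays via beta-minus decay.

Ru-99

Beta-minus decay: mass number changes by +0, atomic number by +1.
A: 99 = 99; Z: 43 + 1 = 44.
Z = 44 is ruthenium, so the daughter is Ru-99.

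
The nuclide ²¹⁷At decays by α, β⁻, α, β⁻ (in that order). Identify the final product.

Bi-209

Start: (A, Z) = (217, 85).
After α: (213, 83).
After β⁻: (213, 84).
After α: (209, 82).
After β⁻: (209, 83).
Z = 83 is bismuth.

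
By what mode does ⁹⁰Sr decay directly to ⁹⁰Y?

beta-minus decay

ΔA = 90 − 90 = 0; ΔZ = 39 − 38 = +1.
A is unchanged and Z rises by 1 — a neutron has become a proton (β⁻ decay).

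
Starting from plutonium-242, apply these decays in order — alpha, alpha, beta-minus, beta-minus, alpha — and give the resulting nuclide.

Start: (A, Z) = (242, 94).
After α: (238, 92).
After α: (234, 90).
After β⁻: (234, 91).
After β⁻: (234, 92).
After α: (230, 90).
Z = 90 is thorium.

Th-230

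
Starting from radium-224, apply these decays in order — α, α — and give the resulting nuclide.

Start: (A, Z) = (224, 88).
After α: (220, 86).
After α: (216, 84).
Z = 84 is polonium.

Po-216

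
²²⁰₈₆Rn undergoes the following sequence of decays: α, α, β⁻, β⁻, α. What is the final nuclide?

Pb-208

Start: (A, Z) = (220, 86).
After α: (216, 84).
After α: (212, 82).
After β⁻: (212, 83).
After β⁻: (212, 84).
After α: (208, 82).
Z = 82 is lead.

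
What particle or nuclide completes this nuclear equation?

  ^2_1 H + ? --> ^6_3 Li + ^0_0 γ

Conserve mass number: 2 + A = 6 + 0, so A = 4.
Conserve atomic number: 1 + Z = 3 + 0, so Z = 2.
A = 4 and Z = 2 is ^4_2 He — an alpha particle.

alpha particle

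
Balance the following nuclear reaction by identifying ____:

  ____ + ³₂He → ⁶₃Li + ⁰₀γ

triton

Conserve mass number: A + 3 = 6 + 0, so A = 3.
Conserve atomic number: Z + 2 = 3 + 0, so Z = 1.
A = 3 and Z = 1 is ³₁H — a triton.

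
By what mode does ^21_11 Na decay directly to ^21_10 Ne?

ΔA = 21 − 21 = 0; ΔZ = 10 − 11 = -1.
A is unchanged and Z drops by 1 — a proton has become a neutron (β⁺ emission or electron capture).

beta-plus decay or electron capture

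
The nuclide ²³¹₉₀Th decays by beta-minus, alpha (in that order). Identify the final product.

Start: (A, Z) = (231, 90).
After β⁻: (231, 91).
After α: (227, 89).
Z = 89 is actinium.

Ac-227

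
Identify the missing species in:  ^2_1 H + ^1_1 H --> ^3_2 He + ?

gamma ray

Conserve mass number: 2 + 1 = 3 + A, so A = 0.
Conserve atomic number: 1 + 1 = 2 + Z, so Z = 0.
A = 0 and Z = 0 is ^0_0 γ — a gamma ray.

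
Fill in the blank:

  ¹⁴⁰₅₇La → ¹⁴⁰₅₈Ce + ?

beta-minus particle

Conserve mass number: 140 = 140 + A, so A = 0.
Conserve atomic number: 57 = 58 + Z, so Z = -1.
A = 0 and Z = -1 is ⁰₋₁e — a beta-minus particle.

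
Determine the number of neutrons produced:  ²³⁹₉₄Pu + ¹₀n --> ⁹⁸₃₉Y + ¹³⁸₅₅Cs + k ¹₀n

4

Conserve mass number: 240 = 98 + 138 + k, so k = 240 − 236 = 4.
Check atomic number: 94 = 39 + 55 + 0 = 94. ✓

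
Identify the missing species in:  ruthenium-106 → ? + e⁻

Conserve mass number: 106 = A + 0, so A = 106.
Conserve atomic number: 44 = Z − 1, so Z = 45.
Z = 45 is rhodium, so the species is rhodium-106.

Rh-106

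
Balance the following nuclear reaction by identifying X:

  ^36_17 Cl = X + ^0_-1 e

Ar-36

Conserve mass number: 36 = A + 0, so A = 36.
Conserve atomic number: 17 = Z − 1, so Z = 18.
Z = 18 is argon, so the species is ^36_18 Ar.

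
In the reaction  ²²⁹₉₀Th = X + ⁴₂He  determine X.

Ra-225

Conserve mass number: 229 = A + 4, so A = 225.
Conserve atomic number: 90 = Z + 2, so Z = 88.
Z = 88 is radium, so the species is ²²⁵₈₈Ra.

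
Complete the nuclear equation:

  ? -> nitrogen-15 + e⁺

O-15

Conserve mass number: A = 15 + 0, so A = 15.
Conserve atomic number: Z = 7 + 1, so Z = 8.
Z = 8 is oxygen, so the species is oxygen-15.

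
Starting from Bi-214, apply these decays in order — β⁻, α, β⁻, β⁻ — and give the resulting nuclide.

Po-210

Start: (A, Z) = (214, 83).
After β⁻: (214, 84).
After α: (210, 82).
After β⁻: (210, 83).
After β⁻: (210, 84).
Z = 84 is polonium.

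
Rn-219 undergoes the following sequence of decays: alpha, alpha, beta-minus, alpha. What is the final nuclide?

Start: (A, Z) = (219, 86).
After α: (215, 84).
After α: (211, 82).
After β⁻: (211, 83).
After α: (207, 81).
Z = 81 is thallium.

Tl-207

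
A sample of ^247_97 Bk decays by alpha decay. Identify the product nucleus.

Alpha decay: mass number changes by -4, atomic number by -2.
A: 247 − 4 = 243; Z: 97 − 2 = 95.
Z = 95 is americium, so the daughter is ^243_95 Am.

Am-243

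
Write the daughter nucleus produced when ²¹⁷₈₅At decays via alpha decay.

Bi-213

Alpha decay: mass number changes by -4, atomic number by -2.
A: 217 − 4 = 213; Z: 85 − 2 = 83.
Z = 83 is bismuth, so the daughter is ²¹³₈₃Bi.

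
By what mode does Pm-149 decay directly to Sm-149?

ΔA = 149 − 149 = 0; ΔZ = 62 − 61 = +1.
A is unchanged and Z rises by 1 — a neutron has become a proton (β⁻ decay).

beta-minus decay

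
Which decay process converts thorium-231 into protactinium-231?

ΔA = 231 − 231 = 0; ΔZ = 91 − 90 = +1.
A is unchanged and Z rises by 1 — a neutron has become a proton (β⁻ decay).

beta-minus decay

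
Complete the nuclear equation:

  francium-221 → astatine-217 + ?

alpha particle

Conserve mass number: 221 = 217 + A, so A = 4.
Conserve atomic number: 87 = 85 + Z, so Z = 2.
A = 4 and Z = 2 is helium-4 — an alpha particle.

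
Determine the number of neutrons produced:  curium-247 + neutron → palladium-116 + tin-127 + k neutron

5

Conserve mass number: 248 = 116 + 127 + k, so k = 248 − 243 = 5.
Check atomic number: 96 = 46 + 50 + 0 = 96. ✓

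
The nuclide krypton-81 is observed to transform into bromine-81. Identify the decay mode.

ΔA = 81 − 81 = 0; ΔZ = 35 − 36 = -1.
A is unchanged and Z drops by 1 — a proton has become a neutron (β⁺ emission or electron capture).

beta-plus decay or electron capture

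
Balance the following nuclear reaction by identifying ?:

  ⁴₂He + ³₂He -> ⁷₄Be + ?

Conserve mass number: 4 + 3 = 7 + A, so A = 0.
Conserve atomic number: 2 + 2 = 4 + Z, so Z = 0.
A = 0 and Z = 0 is ⁰₀γ — a gamma ray.

gamma ray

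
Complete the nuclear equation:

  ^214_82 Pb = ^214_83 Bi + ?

beta-minus particle

Conserve mass number: 214 = 214 + A, so A = 0.
Conserve atomic number: 82 = 83 + Z, so Z = -1.
A = 0 and Z = -1 is ^0_-1 e — a beta-minus particle.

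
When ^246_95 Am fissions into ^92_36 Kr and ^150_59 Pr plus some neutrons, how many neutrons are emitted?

4

Conserve mass number: 246 = 92 + 150 + k, so k = 246 − 242 = 4.
Check atomic number: 95 = 36 + 59 + 0 = 95. ✓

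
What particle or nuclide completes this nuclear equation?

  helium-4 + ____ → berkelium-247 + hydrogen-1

Cm-244

Conserve mass number: 4 + A = 247 + 1, so A = 244.
Conserve atomic number: 2 + Z = 97 + 1, so Z = 96.
Z = 96 is curium, so the species is curium-244.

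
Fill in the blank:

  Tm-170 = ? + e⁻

Yb-170

Conserve mass number: 170 = A + 0, so A = 170.
Conserve atomic number: 69 = Z − 1, so Z = 70.
Z = 70 is ytterbium, so the species is Yb-170.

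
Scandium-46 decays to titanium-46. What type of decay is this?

beta-minus decay

ΔA = 46 − 46 = 0; ΔZ = 22 − 21 = +1.
A is unchanged and Z rises by 1 — a neutron has become a proton (β⁻ decay).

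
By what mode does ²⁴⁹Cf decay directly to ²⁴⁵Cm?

alpha decay

ΔA = 245 − 249 = -4; ΔZ = 96 − 98 = -2.
A drops by 4 and Z drops by 2 — the signature of alpha emission.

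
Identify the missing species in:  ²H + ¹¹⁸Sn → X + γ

Sb-120

Conserve mass number: 2 + 118 = A + 0, so A = 120.
Conserve atomic number: 1 + 50 = Z + 0, so Z = 51.
Z = 51 is antimony, so the species is ¹²⁰Sb.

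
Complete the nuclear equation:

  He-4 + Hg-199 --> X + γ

Pb-203

Conserve mass number: 4 + 199 = A + 0, so A = 203.
Conserve atomic number: 2 + 80 = Z + 0, so Z = 82.
Z = 82 is lead, so the species is Pb-203.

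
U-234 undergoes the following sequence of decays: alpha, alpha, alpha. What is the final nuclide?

Start: (A, Z) = (234, 92).
After α: (230, 90).
After α: (226, 88).
After α: (222, 86).
Z = 86 is radon.

Rn-222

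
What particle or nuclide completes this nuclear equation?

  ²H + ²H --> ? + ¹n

He-3

Conserve mass number: 2 + 2 = A + 1, so A = 3.
Conserve atomic number: 1 + 1 = Z + 0, so Z = 2.
Z = 2 is helium, so the species is ³He.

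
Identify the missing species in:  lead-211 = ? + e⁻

Conserve mass number: 211 = A + 0, so A = 211.
Conserve atomic number: 82 = Z − 1, so Z = 83.
Z = 83 is bismuth, so the species is bismuth-211.

Bi-211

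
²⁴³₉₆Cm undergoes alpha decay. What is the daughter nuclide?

Alpha decay: mass number changes by -4, atomic number by -2.
A: 243 − 4 = 239; Z: 96 − 2 = 94.
Z = 94 is plutonium, so the daughter is ²³⁹₉₄Pu.

Pu-239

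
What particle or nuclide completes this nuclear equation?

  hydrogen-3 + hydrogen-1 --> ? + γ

Conserve mass number: 3 + 1 = A + 0, so A = 4.
Conserve atomic number: 1 + 1 = Z + 0, so Z = 2.
A = 4 and Z = 2 is helium-4 — an alpha particle.

He-4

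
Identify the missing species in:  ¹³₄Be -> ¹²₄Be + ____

neutron

Conserve mass number: 13 = 12 + A, so A = 1.
Conserve atomic number: 4 = 4 + Z, so Z = 0.
A = 1 and Z = 0 is ¹₀n — a neutron.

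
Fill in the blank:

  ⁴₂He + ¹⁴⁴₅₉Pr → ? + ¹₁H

Conserve mass number: 4 + 144 = A + 1, so A = 147.
Conserve atomic number: 2 + 59 = Z + 1, so Z = 60.
Z = 60 is neodymium, so the species is ¹⁴⁷₆₀Nd.

Nd-147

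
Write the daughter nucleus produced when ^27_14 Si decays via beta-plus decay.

Al-27

Beta-plus decay: mass number changes by +0, atomic number by -1.
A: 27 = 27; Z: 14 − 1 = 13.
Z = 13 is aluminium, so the daughter is ^27_13 Al.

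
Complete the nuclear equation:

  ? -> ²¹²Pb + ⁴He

Po-216

Conserve mass number: A = 212 + 4, so A = 216.
Conserve atomic number: Z = 82 + 2, so Z = 84.
Z = 84 is polonium, so the species is ²¹⁶Po.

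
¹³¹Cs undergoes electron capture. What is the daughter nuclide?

Electron capture: mass number changes by +0, atomic number by -1.
A: 131 = 131; Z: 55 − 1 = 54.
Z = 54 is xenon, so the daughter is ¹³¹Xe.

Xe-131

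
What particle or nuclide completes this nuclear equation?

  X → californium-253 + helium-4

Fm-257

Conserve mass number: A = 253 + 4, so A = 257.
Conserve atomic number: Z = 98 + 2, so Z = 100.
Z = 100 is fermium, so the species is fermium-257.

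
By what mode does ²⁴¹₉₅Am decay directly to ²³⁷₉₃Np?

alpha decay

ΔA = 237 − 241 = -4; ΔZ = 93 − 95 = -2.
A drops by 4 and Z drops by 2 — the signature of alpha emission.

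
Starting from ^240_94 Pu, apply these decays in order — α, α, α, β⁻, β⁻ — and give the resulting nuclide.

Start: (A, Z) = (240, 94).
After α: (236, 92).
After α: (232, 90).
After α: (228, 88).
After β⁻: (228, 89).
After β⁻: (228, 90).
Z = 90 is thorium.

Th-228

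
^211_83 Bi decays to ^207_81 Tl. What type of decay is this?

ΔA = 207 − 211 = -4; ΔZ = 81 − 83 = -2.
A drops by 4 and Z drops by 2 — the signature of alpha emission.

alpha decay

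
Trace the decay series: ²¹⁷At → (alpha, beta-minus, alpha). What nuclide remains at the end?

Start: (A, Z) = (217, 85).
After α: (213, 83).
After β⁻: (213, 84).
After α: (209, 82).
Z = 82 is lead.

Pb-209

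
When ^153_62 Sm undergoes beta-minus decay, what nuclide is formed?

Beta-minus decay: mass number changes by +0, atomic number by +1.
A: 153 = 153; Z: 62 + 1 = 63.
Z = 63 is europium, so the daughter is ^153_63 Eu.

Eu-153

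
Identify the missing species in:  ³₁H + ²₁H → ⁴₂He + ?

Conserve mass number: 3 + 2 = 4 + A, so A = 1.
Conserve atomic number: 1 + 1 = 2 + Z, so Z = 0.
A = 1 and Z = 0 is ¹₀n — a neutron.

neutron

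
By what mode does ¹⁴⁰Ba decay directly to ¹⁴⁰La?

ΔA = 140 − 140 = 0; ΔZ = 57 − 56 = +1.
A is unchanged and Z rises by 1 — a neutron has become a proton (β⁻ decay).

beta-minus decay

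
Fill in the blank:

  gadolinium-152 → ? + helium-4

Conserve mass number: 152 = A + 4, so A = 148.
Conserve atomic number: 64 = Z + 2, so Z = 62.
Z = 62 is samarium, so the species is samarium-148.

Sm-148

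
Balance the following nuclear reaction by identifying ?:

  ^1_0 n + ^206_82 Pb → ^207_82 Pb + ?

gamma ray

Conserve mass number: 1 + 206 = 207 + A, so A = 0.
Conserve atomic number: 0 + 82 = 82 + Z, so Z = 0.
A = 0 and Z = 0 is ^0_0 γ — a gamma ray.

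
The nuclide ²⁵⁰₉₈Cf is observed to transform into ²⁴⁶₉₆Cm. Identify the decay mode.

ΔA = 246 − 250 = -4; ΔZ = 96 − 98 = -2.
A drops by 4 and Z drops by 2 — the signature of alpha emission.

alpha decay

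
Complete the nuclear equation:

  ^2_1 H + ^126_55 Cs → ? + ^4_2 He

Xe-124

Conserve mass number: 2 + 126 = A + 4, so A = 124.
Conserve atomic number: 1 + 55 = Z + 2, so Z = 54.
Z = 54 is xenon, so the species is ^124_54 Xe.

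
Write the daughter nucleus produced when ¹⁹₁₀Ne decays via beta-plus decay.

F-19

Beta-plus decay: mass number changes by +0, atomic number by -1.
A: 19 = 19; Z: 10 − 1 = 9.
Z = 9 is fluorine, so the daughter is ¹⁹₉F.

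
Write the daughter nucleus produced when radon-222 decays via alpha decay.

Alpha decay: mass number changes by -4, atomic number by -2.
A: 222 − 4 = 218; Z: 86 − 2 = 84.
Z = 84 is polonium, so the daughter is polonium-218.

Po-218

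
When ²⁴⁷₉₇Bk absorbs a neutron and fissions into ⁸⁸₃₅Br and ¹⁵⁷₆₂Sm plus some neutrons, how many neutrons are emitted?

3

Conserve mass number: 248 = 88 + 157 + k, so k = 248 − 245 = 3.
Check atomic number: 97 = 35 + 62 + 0 = 97. ✓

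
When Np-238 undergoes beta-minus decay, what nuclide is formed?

Pu-238

Beta-minus decay: mass number changes by +0, atomic number by +1.
A: 238 = 238; Z: 93 + 1 = 94.
Z = 94 is plutonium, so the daughter is Pu-238.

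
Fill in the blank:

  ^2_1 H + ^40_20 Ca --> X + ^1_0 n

Conserve mass number: 2 + 40 = A + 1, so A = 41.
Conserve atomic number: 1 + 20 = Z + 0, so Z = 21.
Z = 21 is scandium, so the species is ^41_21 Sc.

Sc-41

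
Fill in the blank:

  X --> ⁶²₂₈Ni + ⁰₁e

Cu-62

Conserve mass number: A = 62 + 0, so A = 62.
Conserve atomic number: Z = 28 + 1, so Z = 29.
Z = 29 is copper, so the species is ⁶²₂₉Cu.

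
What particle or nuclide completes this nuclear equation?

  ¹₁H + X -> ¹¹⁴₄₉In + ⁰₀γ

Conserve mass number: 1 + A = 114 + 0, so A = 113.
Conserve atomic number: 1 + Z = 49 + 0, so Z = 48.
Z = 48 is cadmium, so the species is ¹¹³₄₈Cd.

Cd-113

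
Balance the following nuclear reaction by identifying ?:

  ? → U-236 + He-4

Pu-240

Conserve mass number: A = 236 + 4, so A = 240.
Conserve atomic number: Z = 92 + 2, so Z = 94.
Z = 94 is plutonium, so the species is Pu-240.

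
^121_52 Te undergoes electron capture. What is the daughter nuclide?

Sb-121

Electron capture: mass number changes by +0, atomic number by -1.
A: 121 = 121; Z: 52 − 1 = 51.
Z = 51 is antimony, so the daughter is ^121_51 Sb.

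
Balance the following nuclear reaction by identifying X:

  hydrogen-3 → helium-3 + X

beta-minus particle

Conserve mass number: 3 = 3 + A, so A = 0.
Conserve atomic number: 1 = 2 + Z, so Z = -1.
A = 0 and Z = -1 is e⁻ — a beta-minus particle.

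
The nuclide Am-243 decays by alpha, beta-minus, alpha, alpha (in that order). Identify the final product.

Th-231

Start: (A, Z) = (243, 95).
After α: (239, 93).
After β⁻: (239, 94).
After α: (235, 92).
After α: (231, 90).
Z = 90 is thorium.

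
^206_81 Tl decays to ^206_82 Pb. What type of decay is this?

beta-minus decay

ΔA = 206 − 206 = 0; ΔZ = 82 − 81 = +1.
A is unchanged and Z rises by 1 — a neutron has become a proton (β⁻ decay).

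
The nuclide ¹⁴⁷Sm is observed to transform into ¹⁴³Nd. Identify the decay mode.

ΔA = 143 − 147 = -4; ΔZ = 60 − 62 = -2.
A drops by 4 and Z drops by 2 — the signature of alpha emission.

alpha decay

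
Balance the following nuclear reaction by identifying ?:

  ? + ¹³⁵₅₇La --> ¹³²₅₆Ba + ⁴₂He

Conserve mass number: A + 135 = 132 + 4, so A = 1.
Conserve atomic number: Z + 57 = 56 + 2, so Z = 1.
A = 1 and Z = 1 is ¹₁H — a proton.

proton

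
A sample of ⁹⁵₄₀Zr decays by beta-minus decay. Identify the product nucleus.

Nb-95

Beta-minus decay: mass number changes by +0, atomic number by +1.
A: 95 = 95; Z: 40 + 1 = 41.
Z = 41 is niobium, so the daughter is ⁹⁵₄₁Nb.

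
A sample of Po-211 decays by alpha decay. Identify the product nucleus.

Pb-207

Alpha decay: mass number changes by -4, atomic number by -2.
A: 211 − 4 = 207; Z: 84 − 2 = 82.
Z = 82 is lead, so the daughter is Pb-207.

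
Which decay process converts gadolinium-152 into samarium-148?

alpha decay

ΔA = 148 − 152 = -4; ΔZ = 62 − 64 = -2.
A drops by 4 and Z drops by 2 — the signature of alpha emission.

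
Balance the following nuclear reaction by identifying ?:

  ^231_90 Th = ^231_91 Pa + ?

beta-minus particle

Conserve mass number: 231 = 231 + A, so A = 0.
Conserve atomic number: 90 = 91 + Z, so Z = -1.
A = 0 and Z = -1 is ^0_-1 e — a beta-minus particle.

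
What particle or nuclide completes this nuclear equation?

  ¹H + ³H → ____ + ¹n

He-3

Conserve mass number: 1 + 3 = A + 1, so A = 3.
Conserve atomic number: 1 + 1 = Z + 0, so Z = 2.
Z = 2 is helium, so the species is ³He.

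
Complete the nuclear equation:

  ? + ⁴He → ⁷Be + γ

Conserve mass number: A + 4 = 7 + 0, so A = 3.
Conserve atomic number: Z + 2 = 4 + 0, so Z = 2.
Z = 2 is helium, so the species is ³He.

He-3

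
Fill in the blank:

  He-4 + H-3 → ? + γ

Conserve mass number: 4 + 3 = A + 0, so A = 7.
Conserve atomic number: 2 + 1 = Z + 0, so Z = 3.
Z = 3 is lithium, so the species is Li-7.

Li-7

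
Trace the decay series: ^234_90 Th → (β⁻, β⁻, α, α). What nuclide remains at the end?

Ra-226

Start: (A, Z) = (234, 90).
After β⁻: (234, 91).
After β⁻: (234, 92).
After α: (230, 90).
After α: (226, 88).
Z = 88 is radium.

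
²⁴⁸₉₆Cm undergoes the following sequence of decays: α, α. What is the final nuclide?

U-240

Start: (A, Z) = (248, 96).
After α: (244, 94).
After α: (240, 92).
Z = 92 is uranium.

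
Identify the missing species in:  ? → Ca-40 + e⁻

Conserve mass number: A = 40 + 0, so A = 40.
Conserve atomic number: Z = 20 − 1, so Z = 19.
Z = 19 is potassium, so the species is K-40.

K-40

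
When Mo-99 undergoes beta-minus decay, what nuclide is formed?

Beta-minus decay: mass number changes by +0, atomic number by +1.
A: 99 = 99; Z: 42 + 1 = 43.
Z = 43 is technetium, so the daughter is Tc-99.

Tc-99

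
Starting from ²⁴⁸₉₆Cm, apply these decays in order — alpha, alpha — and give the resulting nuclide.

Start: (A, Z) = (248, 96).
After α: (244, 94).
After α: (240, 92).
Z = 92 is uranium.

U-240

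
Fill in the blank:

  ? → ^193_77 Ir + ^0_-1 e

Conserve mass number: A = 193 + 0, so A = 193.
Conserve atomic number: Z = 77 − 1, so Z = 76.
Z = 76 is osmium, so the species is ^193_76 Os.

Os-193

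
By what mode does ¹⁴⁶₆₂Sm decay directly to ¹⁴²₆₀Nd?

alpha decay

ΔA = 142 − 146 = -4; ΔZ = 60 − 62 = -2.
A drops by 4 and Z drops by 2 — the signature of alpha emission.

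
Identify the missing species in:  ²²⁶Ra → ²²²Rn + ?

Conserve mass number: 226 = 222 + A, so A = 4.
Conserve atomic number: 88 = 86 + Z, so Z = 2.
A = 4 and Z = 2 is ⁴He — an alpha particle.

alpha particle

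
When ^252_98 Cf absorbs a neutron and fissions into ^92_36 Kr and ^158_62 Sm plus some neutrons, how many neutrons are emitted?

Conserve mass number: 253 = 92 + 158 + k, so k = 253 − 250 = 3.
Check atomic number: 98 = 36 + 62 + 0 = 98. ✓

3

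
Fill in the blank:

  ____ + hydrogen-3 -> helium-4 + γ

proton

Conserve mass number: A + 3 = 4 + 0, so A = 1.
Conserve atomic number: Z + 1 = 2 + 0, so Z = 1.
A = 1 and Z = 1 is hydrogen-1 — a proton.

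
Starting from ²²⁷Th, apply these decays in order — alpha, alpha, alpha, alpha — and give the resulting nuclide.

Start: (A, Z) = (227, 90).
After α: (223, 88).
After α: (219, 86).
After α: (215, 84).
After α: (211, 82).
Z = 82 is lead.

Pb-211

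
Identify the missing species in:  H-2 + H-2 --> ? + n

He-3

Conserve mass number: 2 + 2 = A + 1, so A = 3.
Conserve atomic number: 1 + 1 = Z + 0, so Z = 2.
Z = 2 is helium, so the species is He-3.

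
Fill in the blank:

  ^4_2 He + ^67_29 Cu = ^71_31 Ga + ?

Conserve mass number: 4 + 67 = 71 + A, so A = 0.
Conserve atomic number: 2 + 29 = 31 + Z, so Z = 0.
A = 0 and Z = 0 is ^0_0 γ — a gamma ray.

gamma ray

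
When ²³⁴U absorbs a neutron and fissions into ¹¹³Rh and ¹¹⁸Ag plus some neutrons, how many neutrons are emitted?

4

Conserve mass number: 235 = 113 + 118 + k, so k = 235 − 231 = 4.
Check atomic number: 92 = 45 + 47 + 0 = 92. ✓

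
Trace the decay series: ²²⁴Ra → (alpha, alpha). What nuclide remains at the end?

Po-216

Start: (A, Z) = (224, 88).
After α: (220, 86).
After α: (216, 84).
Z = 84 is polonium.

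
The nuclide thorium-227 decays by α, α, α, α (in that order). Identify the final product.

Pb-211

Start: (A, Z) = (227, 90).
After α: (223, 88).
After α: (219, 86).
After α: (215, 84).
After α: (211, 82).
Z = 82 is lead.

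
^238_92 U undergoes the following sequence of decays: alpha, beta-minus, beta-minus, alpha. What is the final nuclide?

Th-230

Start: (A, Z) = (238, 92).
After α: (234, 90).
After β⁻: (234, 91).
After β⁻: (234, 92).
After α: (230, 90).
Z = 90 is thorium.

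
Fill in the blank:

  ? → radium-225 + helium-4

Conserve mass number: A = 225 + 4, so A = 229.
Conserve atomic number: Z = 88 + 2, so Z = 90.
Z = 90 is thorium, so the species is thorium-229.

Th-229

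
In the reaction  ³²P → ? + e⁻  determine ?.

Conserve mass number: 32 = A + 0, so A = 32.
Conserve atomic number: 15 = Z − 1, so Z = 16.
Z = 16 is sulfur, so the species is ³²S.

S-32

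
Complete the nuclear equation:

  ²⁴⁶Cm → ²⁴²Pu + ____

Conserve mass number: 246 = 242 + A, so A = 4.
Conserve atomic number: 96 = 94 + Z, so Z = 2.
A = 4 and Z = 2 is ⁴He — an alpha particle.

alpha particle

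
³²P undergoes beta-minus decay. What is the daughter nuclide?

S-32

Beta-minus decay: mass number changes by +0, atomic number by +1.
A: 32 = 32; Z: 15 + 1 = 16.
Z = 16 is sulfur, so the daughter is ³²S.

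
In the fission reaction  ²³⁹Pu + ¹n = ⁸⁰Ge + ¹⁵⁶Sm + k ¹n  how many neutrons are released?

Conserve mass number: 240 = 80 + 156 + k, so k = 240 − 236 = 4.
Check atomic number: 94 = 32 + 62 + 0 = 94. ✓

4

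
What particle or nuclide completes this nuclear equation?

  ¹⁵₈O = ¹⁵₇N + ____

positron

Conserve mass number: 15 = 15 + A, so A = 0.
Conserve atomic number: 8 = 7 + Z, so Z = 1.
A = 0 and Z = 1 is ⁰₁e — a positron.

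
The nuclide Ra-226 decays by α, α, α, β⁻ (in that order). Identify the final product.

Bi-214

Start: (A, Z) = (226, 88).
After α: (222, 86).
After α: (218, 84).
After α: (214, 82).
After β⁻: (214, 83).
Z = 83 is bismuth.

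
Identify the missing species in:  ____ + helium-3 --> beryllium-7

Conserve mass number: A + 3 = 7, so A = 4.
Conserve atomic number: Z + 2 = 4, so Z = 2.
A = 4 and Z = 2 is helium-4 — an alpha particle.

alpha particle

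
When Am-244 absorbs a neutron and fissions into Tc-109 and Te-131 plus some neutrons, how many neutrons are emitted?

Conserve mass number: 245 = 109 + 131 + k, so k = 245 − 240 = 5.
Check atomic number: 95 = 43 + 52 + 0 = 95. ✓

5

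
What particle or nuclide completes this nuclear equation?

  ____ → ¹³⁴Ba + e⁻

Conserve mass number: A = 134 + 0, so A = 134.
Conserve atomic number: Z = 56 − 1, so Z = 55.
Z = 55 is caesium, so the species is ¹³⁴Cs.

Cs-134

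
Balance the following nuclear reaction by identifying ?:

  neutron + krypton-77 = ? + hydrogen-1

Br-77

Conserve mass number: 1 + 77 = A + 1, so A = 77.
Conserve atomic number: 0 + 36 = Z + 1, so Z = 35.
Z = 35 is bromine, so the species is bromine-77.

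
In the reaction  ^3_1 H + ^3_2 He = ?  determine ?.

Conserve mass number: 3 + 3 = A, so A = 6.
Conserve atomic number: 1 + 2 = Z, so Z = 3.
Z = 3 is lithium, so the species is ^6_3 Li.

Li-6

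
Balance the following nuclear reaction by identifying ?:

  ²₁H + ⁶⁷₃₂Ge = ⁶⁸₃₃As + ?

Conserve mass number: 2 + 67 = 68 + A, so A = 1.
Conserve atomic number: 1 + 32 = 33 + Z, so Z = 0.
A = 1 and Z = 0 is ¹₀n — a neutron.

neutron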